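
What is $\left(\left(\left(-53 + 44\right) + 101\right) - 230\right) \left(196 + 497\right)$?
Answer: $-95634$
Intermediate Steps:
$\left(\left(\left(-53 + 44\right) + 101\right) - 230\right) \left(196 + 497\right) = \left(\left(-9 + 101\right) - 230\right) 693 = \left(92 - 230\right) 693 = \left(-138\right) 693 = -95634$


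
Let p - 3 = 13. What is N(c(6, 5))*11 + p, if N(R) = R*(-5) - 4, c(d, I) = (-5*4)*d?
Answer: 6572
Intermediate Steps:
p = 16 (p = 3 + 13 = 16)
c(d, I) = -20*d
N(R) = -4 - 5*R (N(R) = -5*R - 4 = -4 - 5*R)
N(c(6, 5))*11 + p = (-4 - (-100)*6)*11 + 16 = (-4 - 5*(-120))*11 + 16 = (-4 + 600)*11 + 16 = 596*11 + 16 = 6556 + 16 = 6572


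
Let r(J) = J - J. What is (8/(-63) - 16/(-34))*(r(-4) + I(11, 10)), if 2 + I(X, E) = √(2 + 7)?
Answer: 368/1071 ≈ 0.34360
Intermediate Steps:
I(X, E) = 1 (I(X, E) = -2 + √(2 + 7) = -2 + √9 = -2 + 3 = 1)
r(J) = 0
(8/(-63) - 16/(-34))*(r(-4) + I(11, 10)) = (8/(-63) - 16/(-34))*(0 + 1) = (8*(-1/63) - 16*(-1/34))*1 = (-8/63 + 8/17)*1 = (368/1071)*1 = 368/1071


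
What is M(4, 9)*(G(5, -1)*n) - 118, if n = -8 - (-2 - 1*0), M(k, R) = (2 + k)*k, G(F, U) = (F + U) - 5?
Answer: 26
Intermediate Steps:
G(F, U) = -5 + F + U
M(k, R) = k*(2 + k)
n = -6 (n = -8 - (-2 + 0) = -8 - 1*(-2) = -8 + 2 = -6)
M(4, 9)*(G(5, -1)*n) - 118 = (4*(2 + 4))*((-5 + 5 - 1)*(-6)) - 118 = (4*6)*(-1*(-6)) - 118 = 24*6 - 118 = 144 - 118 = 26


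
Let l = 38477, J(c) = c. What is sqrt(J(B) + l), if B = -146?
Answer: 3*sqrt(4259) ≈ 195.78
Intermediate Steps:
sqrt(J(B) + l) = sqrt(-146 + 38477) = sqrt(38331) = 3*sqrt(4259)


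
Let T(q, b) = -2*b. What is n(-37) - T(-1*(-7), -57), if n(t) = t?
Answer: -151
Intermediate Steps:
n(-37) - T(-1*(-7), -57) = -37 - (-2)*(-57) = -37 - 1*114 = -37 - 114 = -151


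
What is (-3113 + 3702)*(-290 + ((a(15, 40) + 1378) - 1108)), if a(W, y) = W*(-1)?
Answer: -20615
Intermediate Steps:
a(W, y) = -W
(-3113 + 3702)*(-290 + ((a(15, 40) + 1378) - 1108)) = (-3113 + 3702)*(-290 + ((-1*15 + 1378) - 1108)) = 589*(-290 + ((-15 + 1378) - 1108)) = 589*(-290 + (1363 - 1108)) = 589*(-290 + 255) = 589*(-35) = -20615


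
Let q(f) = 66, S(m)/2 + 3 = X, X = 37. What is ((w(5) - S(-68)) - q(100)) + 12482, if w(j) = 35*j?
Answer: 12523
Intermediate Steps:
S(m) = 68 (S(m) = -6 + 2*37 = -6 + 74 = 68)
((w(5) - S(-68)) - q(100)) + 12482 = ((35*5 - 1*68) - 1*66) + 12482 = ((175 - 68) - 66) + 12482 = (107 - 66) + 12482 = 41 + 12482 = 12523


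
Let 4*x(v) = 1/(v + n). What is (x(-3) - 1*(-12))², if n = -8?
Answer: 277729/1936 ≈ 143.46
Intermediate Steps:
x(v) = 1/(4*(-8 + v)) (x(v) = 1/(4*(v - 8)) = 1/(4*(-8 + v)))
(x(-3) - 1*(-12))² = (1/(4*(-8 - 3)) - 1*(-12))² = ((¼)/(-11) + 12)² = ((¼)*(-1/11) + 12)² = (-1/44 + 12)² = (527/44)² = 277729/1936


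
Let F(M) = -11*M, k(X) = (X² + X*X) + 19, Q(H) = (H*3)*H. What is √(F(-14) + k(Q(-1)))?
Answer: √191 ≈ 13.820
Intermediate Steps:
Q(H) = 3*H² (Q(H) = (3*H)*H = 3*H²)
k(X) = 19 + 2*X² (k(X) = (X² + X²) + 19 = 2*X² + 19 = 19 + 2*X²)
√(F(-14) + k(Q(-1))) = √(-11*(-14) + (19 + 2*(3*(-1)²)²)) = √(154 + (19 + 2*(3*1)²)) = √(154 + (19 + 2*3²)) = √(154 + (19 + 2*9)) = √(154 + (19 + 18)) = √(154 + 37) = √191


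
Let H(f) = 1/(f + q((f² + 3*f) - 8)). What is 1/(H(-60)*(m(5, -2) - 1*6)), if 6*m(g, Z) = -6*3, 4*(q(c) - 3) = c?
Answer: -796/9 ≈ -88.444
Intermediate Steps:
q(c) = 3 + c/4
m(g, Z) = -3 (m(g, Z) = (-6*3)/6 = (-1*18)/6 = (⅙)*(-18) = -3)
H(f) = 1/(1 + f²/4 + 7*f/4) (H(f) = 1/(f + (3 + ((f² + 3*f) - 8)/4)) = 1/(f + (3 + (-8 + f² + 3*f)/4)) = 1/(f + (3 + (-2 + f²/4 + 3*f/4))) = 1/(f + (1 + f²/4 + 3*f/4)) = 1/(1 + f²/4 + 7*f/4))
1/(H(-60)*(m(5, -2) - 1*6)) = 1/((4/(4 + (-60)² + 7*(-60)))*(-3 - 1*6)) = 1/((4/(4 + 3600 - 420))*(-3 - 6)) = 1/((4/3184)*(-9)) = 1/((4*(1/3184))*(-9)) = 1/((1/796)*(-9)) = 1/(-9/796) = -796/9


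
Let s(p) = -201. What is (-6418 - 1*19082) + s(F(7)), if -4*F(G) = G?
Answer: -25701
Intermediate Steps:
F(G) = -G/4
(-6418 - 1*19082) + s(F(7)) = (-6418 - 1*19082) - 201 = (-6418 - 19082) - 201 = -25500 - 201 = -25701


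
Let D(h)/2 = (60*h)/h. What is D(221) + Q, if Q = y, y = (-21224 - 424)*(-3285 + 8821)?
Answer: -119843208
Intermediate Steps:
D(h) = 120 (D(h) = 2*((60*h)/h) = 2*60 = 120)
y = -119843328 (y = -21648*5536 = -119843328)
Q = -119843328
D(221) + Q = 120 - 119843328 = -119843208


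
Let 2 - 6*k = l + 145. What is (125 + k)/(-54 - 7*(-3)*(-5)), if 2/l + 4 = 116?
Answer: -33991/53424 ≈ -0.63625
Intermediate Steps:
l = 1/56 (l = 2/(-4 + 116) = 2/112 = 2*(1/112) = 1/56 ≈ 0.017857)
k = -8009/336 (k = 1/3 - (1/56 + 145)/6 = 1/3 - 1/6*8121/56 = 1/3 - 2707/112 = -8009/336 ≈ -23.836)
(125 + k)/(-54 - 7*(-3)*(-5)) = (125 - 8009/336)/(-54 - 7*(-3)*(-5)) = 33991/(336*(-54 + 21*(-5))) = 33991/(336*(-54 - 105)) = (33991/336)/(-159) = (33991/336)*(-1/159) = -33991/53424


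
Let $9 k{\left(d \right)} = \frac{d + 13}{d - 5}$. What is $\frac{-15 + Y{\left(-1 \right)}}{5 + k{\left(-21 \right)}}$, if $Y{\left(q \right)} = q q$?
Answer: $- \frac{1638}{589} \approx -2.781$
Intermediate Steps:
$Y{\left(q \right)} = q^{2}$
$k{\left(d \right)} = \frac{13 + d}{9 \left(-5 + d\right)}$ ($k{\left(d \right)} = \frac{\left(d + 13\right) \frac{1}{d - 5}}{9} = \frac{\left(13 + d\right) \frac{1}{-5 + d}}{9} = \frac{\frac{1}{-5 + d} \left(13 + d\right)}{9} = \frac{13 + d}{9 \left(-5 + d\right)}$)
$\frac{-15 + Y{\left(-1 \right)}}{5 + k{\left(-21 \right)}} = \frac{-15 + \left(-1\right)^{2}}{5 + \frac{13 - 21}{9 \left(-5 - 21\right)}} = \frac{-15 + 1}{5 + \frac{1}{9} \frac{1}{-26} \left(-8\right)} = - \frac{14}{5 + \frac{1}{9} \left(- \frac{1}{26}\right) \left(-8\right)} = - \frac{14}{5 + \frac{4}{117}} = - \frac{14}{\frac{589}{117}} = \left(-14\right) \frac{117}{589} = - \frac{1638}{589}$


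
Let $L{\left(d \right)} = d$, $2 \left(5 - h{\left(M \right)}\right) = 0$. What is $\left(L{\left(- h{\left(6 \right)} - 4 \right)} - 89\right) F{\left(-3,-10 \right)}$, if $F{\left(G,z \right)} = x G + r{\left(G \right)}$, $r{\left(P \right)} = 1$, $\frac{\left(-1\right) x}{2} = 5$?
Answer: $-3038$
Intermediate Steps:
$x = -10$ ($x = \left(-2\right) 5 = -10$)
$h{\left(M \right)} = 5$ ($h{\left(M \right)} = 5 - 0 = 5 + 0 = 5$)
$F{\left(G,z \right)} = 1 - 10 G$ ($F{\left(G,z \right)} = - 10 G + 1 = 1 - 10 G$)
$\left(L{\left(- h{\left(6 \right)} - 4 \right)} - 89\right) F{\left(-3,-10 \right)} = \left(\left(\left(-1\right) 5 - 4\right) - 89\right) \left(1 - -30\right) = \left(\left(-5 - 4\right) - 89\right) \left(1 + 30\right) = \left(-9 - 89\right) 31 = \left(-98\right) 31 = -3038$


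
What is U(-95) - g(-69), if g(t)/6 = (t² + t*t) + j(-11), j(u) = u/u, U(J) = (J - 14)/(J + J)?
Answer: -10856111/190 ≈ -57137.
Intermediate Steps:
U(J) = (-14 + J)/(2*J) (U(J) = (-14 + J)/((2*J)) = (-14 + J)*(1/(2*J)) = (-14 + J)/(2*J))
j(u) = 1
g(t) = 6 + 12*t² (g(t) = 6*((t² + t*t) + 1) = 6*((t² + t²) + 1) = 6*(2*t² + 1) = 6*(1 + 2*t²) = 6 + 12*t²)
U(-95) - g(-69) = (½)*(-14 - 95)/(-95) - (6 + 12*(-69)²) = (½)*(-1/95)*(-109) - (6 + 12*4761) = 109/190 - (6 + 57132) = 109/190 - 1*57138 = 109/190 - 57138 = -10856111/190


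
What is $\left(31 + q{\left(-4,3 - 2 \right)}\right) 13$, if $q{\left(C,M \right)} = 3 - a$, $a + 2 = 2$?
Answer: $442$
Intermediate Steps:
$a = 0$ ($a = -2 + 2 = 0$)
$q{\left(C,M \right)} = 3$ ($q{\left(C,M \right)} = 3 - 0 = 3 + 0 = 3$)
$\left(31 + q{\left(-4,3 - 2 \right)}\right) 13 = \left(31 + 3\right) 13 = 34 \cdot 13 = 442$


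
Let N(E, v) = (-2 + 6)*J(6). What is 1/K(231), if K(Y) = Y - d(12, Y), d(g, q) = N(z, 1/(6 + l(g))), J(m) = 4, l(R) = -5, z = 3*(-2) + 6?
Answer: 1/215 ≈ 0.0046512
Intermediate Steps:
z = 0 (z = -6 + 6 = 0)
N(E, v) = 16 (N(E, v) = (-2 + 6)*4 = 4*4 = 16)
d(g, q) = 16
K(Y) = -16 + Y (K(Y) = Y - 1*16 = Y - 16 = -16 + Y)
1/K(231) = 1/(-16 + 231) = 1/215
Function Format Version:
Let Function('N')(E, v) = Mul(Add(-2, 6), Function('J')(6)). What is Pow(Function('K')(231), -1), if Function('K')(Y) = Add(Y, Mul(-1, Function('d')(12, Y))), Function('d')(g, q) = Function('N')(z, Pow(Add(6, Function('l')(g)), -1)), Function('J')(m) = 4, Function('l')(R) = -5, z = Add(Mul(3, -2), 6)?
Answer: Rational(1, 215) ≈ 0.0046512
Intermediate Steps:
z = 0 (z = Add(-6, 6) = 0)
Function('N')(E, v) = 16 (Function('N')(E, v) = Mul(Add(-2, 6), 4) = Mul(4, 4) = 16)
Function('d')(g, q) = 16
Function('K')(Y) = Add(-16, Y) (Function('K')(Y) = Add(Y, Mul(-1, 16)) = Add(Y, -16) = Add(-16, Y))
Pow(Function('K')(231), -1) = Pow(Add(-16, 231), -1) = Pow(215, -1) = Rational(1, 215)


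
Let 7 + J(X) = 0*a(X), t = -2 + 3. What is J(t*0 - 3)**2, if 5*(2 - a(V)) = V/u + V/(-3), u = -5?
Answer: 49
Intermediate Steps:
a(V) = 2 + 8*V/75 (a(V) = 2 - (V/(-5) + V/(-3))/5 = 2 - (V*(-1/5) + V*(-1/3))/5 = 2 - (-V/5 - V/3)/5 = 2 - (-8)*V/75 = 2 + 8*V/75)
t = 1
J(X) = -7 (J(X) = -7 + 0*(2 + 8*X/75) = -7 + 0 = -7)
J(t*0 - 3)**2 = (-7)**2 = 49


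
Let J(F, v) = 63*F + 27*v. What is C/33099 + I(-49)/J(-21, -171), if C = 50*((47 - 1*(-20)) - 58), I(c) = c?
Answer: 130147/5957820 ≈ 0.021845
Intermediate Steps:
C = 450 (C = 50*((47 + 20) - 58) = 50*(67 - 58) = 50*9 = 450)
J(F, v) = 27*v + 63*F
C/33099 + I(-49)/J(-21, -171) = 450/33099 - 49/(27*(-171) + 63*(-21)) = 450*(1/33099) - 49/(-4617 - 1323) = 150/11033 - 49/(-5940) = 150/11033 - 49*(-1/5940) = 150/11033 + 49/5940 = 130147/5957820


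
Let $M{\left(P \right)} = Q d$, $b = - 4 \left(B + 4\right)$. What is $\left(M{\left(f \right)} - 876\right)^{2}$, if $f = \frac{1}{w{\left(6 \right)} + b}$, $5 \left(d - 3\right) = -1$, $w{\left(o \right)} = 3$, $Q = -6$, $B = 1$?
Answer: $\frac{19927296}{25} \approx 7.9709 \cdot 10^{5}$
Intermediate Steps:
$b = -20$ ($b = - 4 \left(1 + 4\right) = \left(-4\right) 5 = -20$)
$d = \frac{14}{5}$ ($d = 3 + \frac{1}{5} \left(-1\right) = 3 - \frac{1}{5} = \frac{14}{5} \approx 2.8$)
$f = - \frac{1}{17}$ ($f = \frac{1}{3 - 20} = \frac{1}{-17} = - \frac{1}{17} \approx -0.058824$)
$M{\left(P \right)} = - \frac{84}{5}$ ($M{\left(P \right)} = \left(-6\right) \frac{14}{5} = - \frac{84}{5}$)
$\left(M{\left(f \right)} - 876\right)^{2} = \left(- \frac{84}{5} - 876\right)^{2} = \left(- \frac{4464}{5}\right)^{2} = \frac{19927296}{25}$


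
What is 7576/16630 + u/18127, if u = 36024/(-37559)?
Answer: 2578692049924/5661118021795 ≈ 0.45551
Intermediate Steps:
u = -36024/37559 (u = 36024*(-1/37559) = -36024/37559 ≈ -0.95913)
7576/16630 + u/18127 = 7576/16630 - 36024/37559/18127 = 7576*(1/16630) - 36024/37559*1/18127 = 3788/8315 - 36024/680831993 = 2578692049924/5661118021795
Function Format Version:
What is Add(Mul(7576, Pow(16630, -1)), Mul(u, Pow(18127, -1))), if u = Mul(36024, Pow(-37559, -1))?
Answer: Rational(2578692049924, 5661118021795) ≈ 0.45551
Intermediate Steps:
u = Rational(-36024, 37559) (u = Mul(36024, Rational(-1, 37559)) = Rational(-36024, 37559) ≈ -0.95913)
Add(Mul(7576, Pow(16630, -1)), Mul(u, Pow(18127, -1))) = Add(Mul(7576, Pow(16630, -1)), Mul(Rational(-36024, 37559), Pow(18127, -1))) = Add(Mul(7576, Rational(1, 16630)), Mul(Rational(-36024, 37559), Rational(1, 18127))) = Add(Rational(3788, 8315), Rational(-36024, 680831993)) = Rational(2578692049924, 5661118021795)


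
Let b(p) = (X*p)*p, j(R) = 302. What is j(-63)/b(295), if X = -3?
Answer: -302/261075 ≈ -0.0011568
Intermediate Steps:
b(p) = -3*p² (b(p) = (-3*p)*p = -3*p²)
j(-63)/b(295) = 302/((-3*295²)) = 302/((-3*87025)) = 302/(-261075) = 302*(-1/261075) = -302/261075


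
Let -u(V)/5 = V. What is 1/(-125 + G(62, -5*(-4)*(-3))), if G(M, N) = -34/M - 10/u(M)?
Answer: -31/3891 ≈ -0.0079671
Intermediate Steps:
u(V) = -5*V
G(M, N) = -32/M (G(M, N) = -34/M - 10*(-1/(5*M)) = -34/M - (-2)/M = -34/M + 2/M = -32/M)
1/(-125 + G(62, -5*(-4)*(-3))) = 1/(-125 - 32/62) = 1/(-125 - 32*1/62) = 1/(-125 - 16/31) = 1/(-3891/31) = -31/3891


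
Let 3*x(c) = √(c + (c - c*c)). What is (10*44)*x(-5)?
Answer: 440*I*√35/3 ≈ 867.69*I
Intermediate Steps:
x(c) = √(-c² + 2*c)/3 (x(c) = √(c + (c - c*c))/3 = √(c + (c - c²))/3 = √(-c² + 2*c)/3)
(10*44)*x(-5) = (10*44)*(√(-5*(2 - 1*(-5)))/3) = 440*(√(-5*(2 + 5))/3) = 440*(√(-5*7)/3) = 440*(√(-35)/3) = 440*((I*√35)/3) = 440*(I*√35/3) = 440*I*√35/3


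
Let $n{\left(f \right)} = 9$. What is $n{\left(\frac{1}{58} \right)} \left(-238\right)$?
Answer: $-2142$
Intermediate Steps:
$n{\left(\frac{1}{58} \right)} \left(-238\right) = 9 \left(-238\right) = -2142$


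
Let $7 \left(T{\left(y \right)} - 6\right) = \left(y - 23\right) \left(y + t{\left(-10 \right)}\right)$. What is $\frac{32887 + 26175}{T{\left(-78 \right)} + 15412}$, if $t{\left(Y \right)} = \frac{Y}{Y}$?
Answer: $\frac{59062}{16529} \approx 3.5732$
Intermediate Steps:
$t{\left(Y \right)} = 1$
$T{\left(y \right)} = 6 + \frac{\left(1 + y\right) \left(-23 + y\right)}{7}$ ($T{\left(y \right)} = 6 + \frac{\left(y - 23\right) \left(y + 1\right)}{7} = 6 + \frac{\left(-23 + y\right) \left(1 + y\right)}{7} = 6 + \frac{\left(1 + y\right) \left(-23 + y\right)}{7}$)
$\frac{32887 + 26175}{T{\left(-78 \right)} + 15412} = \frac{32887 + 26175}{\left(\frac{19}{7} - - \frac{1716}{7} + \frac{\left(-78\right)^{2}}{7}\right) + 15412} = \frac{59062}{\left(\frac{19}{7} + \frac{1716}{7} + \frac{1}{7} \cdot 6084\right) + 15412} = \frac{59062}{\left(\frac{19}{7} + \frac{1716}{7} + \frac{6084}{7}\right) + 15412} = \frac{59062}{1117 + 15412} = \frac{59062}{16529}$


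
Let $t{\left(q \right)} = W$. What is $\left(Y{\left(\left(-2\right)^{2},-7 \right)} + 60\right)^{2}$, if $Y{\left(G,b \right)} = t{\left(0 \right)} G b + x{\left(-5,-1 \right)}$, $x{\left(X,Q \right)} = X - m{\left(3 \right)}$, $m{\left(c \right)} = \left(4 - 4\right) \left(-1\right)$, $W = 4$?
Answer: $3249$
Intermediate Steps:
$t{\left(q \right)} = 4$
$m{\left(c \right)} = 0$ ($m{\left(c \right)} = 0 \left(-1\right) = 0$)
$x{\left(X,Q \right)} = X$ ($x{\left(X,Q \right)} = X - 0 = X + 0 = X$)
$Y{\left(G,b \right)} = -5 + 4 G b$ ($Y{\left(G,b \right)} = 4 G b - 5 = -5 + 4 G b$)
$\left(Y{\left(\left(-2\right)^{2},-7 \right)} + 60\right)^{2} = \left(\left(-5 + 4 \left(-2\right)^{2} \left(-7\right)\right) + 60\right)^{2} = \left(\left(-5 + 4 \cdot 4 \left(-7\right)\right) + 60\right)^{2} = \left(\left(-5 - 112\right) + 60\right)^{2} = \left(-117 + 60\right)^{2} = \left(-57\right)^{2} = 3249$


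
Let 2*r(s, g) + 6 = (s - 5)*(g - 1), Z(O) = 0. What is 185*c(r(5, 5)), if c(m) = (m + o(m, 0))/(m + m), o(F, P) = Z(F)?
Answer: 185/2 ≈ 92.500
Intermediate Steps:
o(F, P) = 0
r(s, g) = -3 + (-1 + g)*(-5 + s)/2 (r(s, g) = -3 + ((s - 5)*(g - 1))/2 = -3 + ((-5 + s)*(-1 + g))/2 = -3 + ((-1 + g)*(-5 + s))/2 = -3 + (-1 + g)*(-5 + s)/2)
c(m) = ½ (c(m) = (m + 0)/(m + m) = m/((2*m)) = m*(1/(2*m)) = ½)
185*c(r(5, 5)) = 185*(½) = 185/2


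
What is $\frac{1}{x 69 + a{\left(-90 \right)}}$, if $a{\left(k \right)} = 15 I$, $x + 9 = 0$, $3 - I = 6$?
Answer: $- \frac{1}{666} \approx -0.0015015$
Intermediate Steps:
$I = -3$ ($I = 3 - 6 = -3$)
$x = -9$ ($x = -9 + 0 = -9$)
$a{\left(k \right)} = -45$ ($a{\left(k \right)} = 15 \left(-3\right) = -45$)
$\frac{1}{x 69 + a{\left(-90 \right)}} = \frac{1}{\left(-9\right) 69 - 45} = \frac{1}{-621 - 45} = \frac{1}{-666} = - \frac{1}{666}$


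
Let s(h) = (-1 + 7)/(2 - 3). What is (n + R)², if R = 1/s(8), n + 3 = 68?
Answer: 151321/36 ≈ 4203.4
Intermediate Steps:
n = 65 (n = -3 + 68 = 65)
s(h) = -6 (s(h) = 6/(-1) = 6*(-1) = -6)
R = -⅙ (R = 1/(-6) = -⅙ ≈ -0.16667)
(n + R)² = (65 - ⅙)² = (389/6)² = 151321/36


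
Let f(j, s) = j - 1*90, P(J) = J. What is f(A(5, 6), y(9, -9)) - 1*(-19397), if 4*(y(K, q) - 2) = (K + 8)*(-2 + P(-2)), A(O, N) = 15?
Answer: 19322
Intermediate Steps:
y(K, q) = -6 - K (y(K, q) = 2 + ((K + 8)*(-2 - 2))/4 = 2 + ((8 + K)*(-4))/4 = 2 + (-32 - 4*K)/4 = 2 + (-8 - K) = -6 - K)
f(j, s) = -90 + j (f(j, s) = j - 90 = -90 + j)
f(A(5, 6), y(9, -9)) - 1*(-19397) = (-90 + 15) - 1*(-19397) = -75 + 19397 = 19322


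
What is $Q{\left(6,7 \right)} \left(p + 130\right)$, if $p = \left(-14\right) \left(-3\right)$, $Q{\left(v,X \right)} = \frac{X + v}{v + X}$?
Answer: $172$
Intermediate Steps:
$Q{\left(v,X \right)} = 1$ ($Q{\left(v,X \right)} = \frac{X + v}{X + v} = 1$)
$p = 42$
$Q{\left(6,7 \right)} \left(p + 130\right) = 1 \left(42 + 130\right) = 1 \cdot 172 = 172$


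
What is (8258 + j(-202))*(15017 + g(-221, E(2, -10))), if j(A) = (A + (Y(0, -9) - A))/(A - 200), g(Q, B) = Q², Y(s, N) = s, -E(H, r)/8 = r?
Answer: 527339364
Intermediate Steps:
E(H, r) = -8*r
j(A) = 0 (j(A) = (A + (0 - A))/(A - 200) = (A - A)/(-200 + A) = 0/(-200 + A) = 0)
(8258 + j(-202))*(15017 + g(-221, E(2, -10))) = (8258 + 0)*(15017 + (-221)²) = 8258*(15017 + 48841) = 8258*63858 = 527339364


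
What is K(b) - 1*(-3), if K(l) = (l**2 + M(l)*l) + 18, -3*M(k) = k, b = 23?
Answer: 1121/3 ≈ 373.67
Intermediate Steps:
M(k) = -k/3
K(l) = 18 + 2*l**2/3 (K(l) = (l**2 + (-l/3)*l) + 18 = (l**2 - l**2/3) + 18 = 2*l**2/3 + 18 = 18 + 2*l**2/3)
K(b) - 1*(-3) = (18 + (2/3)*23**2) - 1*(-3) = (18 + (2/3)*529) + 3 = (18 + 1058/3) + 3 = 1112/3 + 3 = 1121/3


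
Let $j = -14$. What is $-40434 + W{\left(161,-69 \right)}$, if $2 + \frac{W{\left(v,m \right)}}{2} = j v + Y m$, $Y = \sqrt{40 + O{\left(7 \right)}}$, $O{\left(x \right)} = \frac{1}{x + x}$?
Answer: $-44946 - \frac{69 \sqrt{7854}}{7} \approx -45820.0$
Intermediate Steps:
$O{\left(x \right)} = \frac{1}{2 x}$
$Y = \frac{\sqrt{7854}}{14}$ ($Y = \sqrt{40 + \frac{1}{2 \cdot 7}} = \sqrt{40 + \frac{1}{2} \cdot \frac{1}{7}} = \sqrt{40 + \frac{1}{14}} = \sqrt{\frac{561}{14}} = \frac{\sqrt{7854}}{14} \approx 6.3302$)
$W{\left(v,m \right)} = -4 - 28 v + \frac{m \sqrt{7854}}{7}$ ($W{\left(v,m \right)} = -4 + 2 \left(- 14 v + \frac{\sqrt{7854}}{14} m\right) = -4 + 2 \left(- 14 v + \frac{m \sqrt{7854}}{14}\right) = -4 + \left(- 28 v + \frac{m \sqrt{7854}}{7}\right) = -4 - 28 v + \frac{m \sqrt{7854}}{7}$)
$-40434 + W{\left(161,-69 \right)} = -40434 - \left(4512 + \frac{69 \sqrt{7854}}{7}\right) = -44946 - \frac{69 \sqrt{7854}}{7}$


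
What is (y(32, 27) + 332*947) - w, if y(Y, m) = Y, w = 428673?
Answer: -114237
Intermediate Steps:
(y(32, 27) + 332*947) - w = (32 + 332*947) - 1*428673 = (32 + 314404) - 428673 = 314436 - 428673 = -114237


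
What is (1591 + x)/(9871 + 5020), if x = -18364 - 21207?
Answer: -37980/14891 ≈ -2.5505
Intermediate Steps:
x = -39571
(1591 + x)/(9871 + 5020) = (1591 - 39571)/(9871 + 5020) = -37980/14891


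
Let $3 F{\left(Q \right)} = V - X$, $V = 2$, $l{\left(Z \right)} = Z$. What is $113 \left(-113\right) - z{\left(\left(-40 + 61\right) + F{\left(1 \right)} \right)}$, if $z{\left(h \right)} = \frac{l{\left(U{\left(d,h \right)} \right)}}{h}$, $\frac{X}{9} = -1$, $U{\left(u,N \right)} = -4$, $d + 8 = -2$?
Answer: $- \frac{472447}{37} \approx -12769.0$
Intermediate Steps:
$d = -10$ ($d = -8 - 2 = -10$)
$X = -9$ ($X = 9 \left(-1\right) = -9$)
$F{\left(Q \right)} = \frac{11}{3}$ ($F{\left(Q \right)} = \frac{2 - -9}{3} = \frac{2 + 9}{3} = \frac{1}{3} \cdot 11 = \frac{11}{3}$)
$z{\left(h \right)} = - \frac{4}{h}$
$113 \left(-113\right) - z{\left(\left(-40 + 61\right) + F{\left(1 \right)} \right)} = 113 \left(-113\right) - - \frac{4}{\left(-40 + 61\right) + \frac{11}{3}} = -12769 - - \frac{4}{21 + \frac{11}{3}} = -12769 - - \frac{4}{\frac{74}{3}} = -12769 - \left(-4\right) \frac{3}{74} = -12769 - - \frac{6}{37} = -12769 + \frac{6}{37} = - \frac{472447}{37}$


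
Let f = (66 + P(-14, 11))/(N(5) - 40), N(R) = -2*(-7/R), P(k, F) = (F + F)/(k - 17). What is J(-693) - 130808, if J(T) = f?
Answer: -377124524/2883 ≈ -1.3081e+5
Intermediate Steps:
P(k, F) = 2*F/(-17 + k) (P(k, F) = (2*F)/(-17 + k) = 2*F/(-17 + k))
N(R) = 14/R (N(R) = -2*(-7/R) = -(-14)/R = 14/R)
f = -5060/2883 (f = (66 + 2*11/(-17 - 14))/(14/5 - 40) = (66 + 2*11/(-31))/(14*(⅕) - 40) = (66 + 2*11*(-1/31))/(14/5 - 40) = (66 - 22/31)/(-186/5) = (2024/31)*(-5/186) = -5060/2883 ≈ -1.7551)
J(T) = -5060/2883
J(-693) - 130808 = -5060/2883 - 130808 = -377124524/2883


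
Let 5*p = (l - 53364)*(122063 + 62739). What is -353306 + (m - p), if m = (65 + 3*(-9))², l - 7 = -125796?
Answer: 33106073396/5 ≈ 6.6212e+9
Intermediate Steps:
l = -125789 (l = 7 - 125796 = -125789)
p = -33107832706/5 (p = ((-125789 - 53364)*(122063 + 62739))/5 = (-179153*184802)/5 = (⅕)*(-33107832706) = -33107832706/5 ≈ -6.6216e+9)
m = 1444 (m = (65 - 27)² = 38² = 1444)
-353306 + (m - p) = -353306 + (1444 - 1*(-33107832706/5)) = -353306 + (1444 + 33107832706/5) = -353306 + 33107839926/5 = 33106073396/5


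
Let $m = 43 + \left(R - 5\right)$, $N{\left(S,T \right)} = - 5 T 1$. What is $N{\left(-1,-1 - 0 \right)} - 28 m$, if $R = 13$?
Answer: $-1423$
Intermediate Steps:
$N{\left(S,T \right)} = - 5 T$
$m = 51$ ($m = 43 + \left(13 - 5\right) = 43 + 8 = 51$)
$N{\left(-1,-1 - 0 \right)} - 28 m = - 5 \left(-1 - 0\right) - 1428 = - 5 \left(-1 + 0\right) - 1428 = \left(-5\right) \left(-1\right) - 1428 = 5 - 1428 = -1423$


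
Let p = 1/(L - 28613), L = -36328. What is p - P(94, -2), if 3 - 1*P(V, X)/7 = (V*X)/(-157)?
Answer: -128648278/10195737 ≈ -12.618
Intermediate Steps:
P(V, X) = 21 + 7*V*X/157 (P(V, X) = 21 - 7*V*X/(-157) = 21 - 7*V*X*(-1)/157 = 21 - (-7)*V*X/157 = 21 + 7*V*X/157)
p = -1/64941 (p = 1/(-36328 - 28613) = 1/(-64941) = -1/64941 ≈ -1.5399e-5)
p - P(94, -2) = -1/64941 - (21 + (7/157)*94*(-2)) = -1/64941 - (21 - 1316/157) = -1/64941 - 1*1981/157 = -1/64941 - 1981/157 = -128648278/10195737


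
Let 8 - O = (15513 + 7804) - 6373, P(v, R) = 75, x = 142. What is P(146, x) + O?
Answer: -16861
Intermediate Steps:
O = -16936 (O = 8 - ((15513 + 7804) - 6373) = 8 - (23317 - 6373) = 8 - 1*16944 = 8 - 16944 = -16936)
P(146, x) + O = 75 - 16936 = -16861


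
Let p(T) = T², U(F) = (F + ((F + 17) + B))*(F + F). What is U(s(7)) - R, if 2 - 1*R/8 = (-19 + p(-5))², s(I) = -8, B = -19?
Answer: 560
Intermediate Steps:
U(F) = 2*F*(-2 + 2*F) (U(F) = (F + ((F + 17) - 19))*(F + F) = (F + ((17 + F) - 19))*(2*F) = (F + (-2 + F))*(2*F) = (-2 + 2*F)*(2*F) = 2*F*(-2 + 2*F))
R = -272 (R = 16 - 8*(-19 + (-5)²)² = 16 - 8*(-19 + 25)² = 16 - 8*6² = 16 - 8*36 = 16 - 288 = -272)
U(s(7)) - R = 4*(-8)*(-1 - 8) - 1*(-272) = 4*(-8)*(-9) + 272 = 288 + 272 = 560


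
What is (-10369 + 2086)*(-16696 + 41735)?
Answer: -207398037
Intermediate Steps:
(-10369 + 2086)*(-16696 + 41735) = -8283*25039 = -207398037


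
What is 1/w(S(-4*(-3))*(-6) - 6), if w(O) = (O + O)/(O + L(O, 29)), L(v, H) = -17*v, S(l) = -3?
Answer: -8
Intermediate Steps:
w(O) = -1/8 (w(O) = (O + O)/(O - 17*O) = (2*O)/((-16*O)) = (2*O)*(-1/(16*O)) = -1/8)
1/w(S(-4*(-3))*(-6) - 6) = 1/(-1/8) = -8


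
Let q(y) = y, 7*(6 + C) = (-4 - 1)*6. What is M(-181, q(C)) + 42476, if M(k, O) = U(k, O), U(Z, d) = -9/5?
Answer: 212371/5 ≈ 42474.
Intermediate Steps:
C = -72/7 (C = -6 + ((-4 - 1)*6)/7 = -6 + (-5*6)/7 = -6 + (⅐)*(-30) = -6 - 30/7 = -72/7 ≈ -10.286)
U(Z, d) = -9/5 (U(Z, d) = -9*⅕ = -9/5)
M(k, O) = -9/5
M(-181, q(C)) + 42476 = -9/5 + 42476 = 212371/5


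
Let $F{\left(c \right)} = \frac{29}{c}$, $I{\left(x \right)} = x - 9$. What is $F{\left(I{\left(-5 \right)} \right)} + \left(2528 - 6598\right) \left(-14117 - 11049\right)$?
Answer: $\frac{1433958651}{14} \approx 1.0243 \cdot 10^{8}$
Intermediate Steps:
$I{\left(x \right)} = -9 + x$
$F{\left(I{\left(-5 \right)} \right)} + \left(2528 - 6598\right) \left(-14117 - 11049\right) = \frac{29}{-9 - 5} + \left(2528 - 6598\right) \left(-14117 - 11049\right) = \frac{29}{-14} - -102425620 = 29 \left(- \frac{1}{14}\right) + 102425620 = - \frac{29}{14} + 102425620 = \frac{1433958651}{14}$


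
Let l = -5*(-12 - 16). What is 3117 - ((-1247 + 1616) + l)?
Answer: 2608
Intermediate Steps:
l = 140 (l = -5*(-28) = 140)
3117 - ((-1247 + 1616) + l) = 3117 - ((-1247 + 1616) + 140) = 3117 - (369 + 140) = 3117 - 1*509 = 3117 - 509 = 2608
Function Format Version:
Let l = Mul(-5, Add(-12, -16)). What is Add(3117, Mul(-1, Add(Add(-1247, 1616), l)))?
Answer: 2608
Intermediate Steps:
l = 140 (l = Mul(-5, -28) = 140)
Add(3117, Mul(-1, Add(Add(-1247, 1616), l))) = Add(3117, Mul(-1, Add(Add(-1247, 1616), 140))) = Add(3117, Mul(-1, Add(369, 140))) = Add(3117, Mul(-1, 509)) = Add(3117, -509) = 2608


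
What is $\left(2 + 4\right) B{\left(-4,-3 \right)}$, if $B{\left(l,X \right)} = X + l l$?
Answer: $78$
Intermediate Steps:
$B{\left(l,X \right)} = X + l^{2}$
$\left(2 + 4\right) B{\left(-4,-3 \right)} = \left(2 + 4\right) \left(-3 + \left(-4\right)^{2}\right) = 6 \left(-3 + 16\right) = 6 \cdot 13 = 78$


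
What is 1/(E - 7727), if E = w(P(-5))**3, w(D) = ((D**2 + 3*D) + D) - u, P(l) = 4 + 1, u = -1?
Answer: 1/89609 ≈ 1.1160e-5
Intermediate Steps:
P(l) = 5
w(D) = 1 + D**2 + 4*D (w(D) = ((D**2 + 3*D) + D) - 1*(-1) = (D**2 + 4*D) + 1 = 1 + D**2 + 4*D)
E = 97336 (E = (1 + 5**2 + 4*5)**3 = (1 + 25 + 20)**3 = 46**3 = 97336)
1/(E - 7727) = 1/(97336 - 7727) = 1/89609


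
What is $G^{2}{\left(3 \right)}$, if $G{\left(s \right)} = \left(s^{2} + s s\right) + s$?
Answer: $441$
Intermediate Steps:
$G{\left(s \right)} = s + 2 s^{2}$ ($G{\left(s \right)} = \left(s^{2} + s^{2}\right) + s = 2 s^{2} + s = s + 2 s^{2}$)
$G^{2}{\left(3 \right)} = \left(3 \left(1 + 2 \cdot 3\right)\right)^{2} = \left(3 \left(1 + 6\right)\right)^{2} = \left(3 \cdot 7\right)^{2} = 21^{2} = 441$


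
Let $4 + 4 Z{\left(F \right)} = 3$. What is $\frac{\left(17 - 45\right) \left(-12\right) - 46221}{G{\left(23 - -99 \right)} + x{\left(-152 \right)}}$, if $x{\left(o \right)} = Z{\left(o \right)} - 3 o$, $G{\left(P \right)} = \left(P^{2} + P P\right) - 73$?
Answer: $- \frac{8740}{5743} \approx -1.5219$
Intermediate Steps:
$Z{\left(F \right)} = - \frac{1}{4}$ ($Z{\left(F \right)} = -1 + \frac{1}{4} \cdot 3 = -1 + \frac{3}{4} = - \frac{1}{4}$)
$G{\left(P \right)} = -73 + 2 P^{2}$ ($G{\left(P \right)} = \left(P^{2} + P^{2}\right) - 73 = 2 P^{2} - 73 = -73 + 2 P^{2}$)
$x{\left(o \right)} = - \frac{1}{4} - 3 o$
$\frac{\left(17 - 45\right) \left(-12\right) - 46221}{G{\left(23 - -99 \right)} + x{\left(-152 \right)}} = \frac{\left(17 - 45\right) \left(-12\right) - 46221}{\left(-73 + 2 \left(23 - -99\right)^{2}\right) - - \frac{1823}{4}} = \frac{\left(-28\right) \left(-12\right) - 46221}{\left(-73 + 2 \left(23 + 99\right)^{2}\right) + \left(- \frac{1}{4} + 456\right)} = \frac{336 - 46221}{\left(-73 + 2 \cdot 122^{2}\right) + \frac{1823}{4}} = - \frac{45885}{\left(-73 + 2 \cdot 14884\right) + \frac{1823}{4}} = - \frac{45885}{\left(-73 + 29768\right) + \frac{1823}{4}} = - \frac{45885}{29695 + \frac{1823}{4}} = - \frac{45885}{\frac{120603}{4}} = \left(-45885\right) \frac{4}{120603} = - \frac{8740}{5743}$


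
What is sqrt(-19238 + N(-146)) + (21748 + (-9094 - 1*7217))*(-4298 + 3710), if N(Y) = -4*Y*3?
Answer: -3196956 + I*sqrt(17486) ≈ -3.197e+6 + 132.23*I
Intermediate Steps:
N(Y) = -12*Y
sqrt(-19238 + N(-146)) + (21748 + (-9094 - 1*7217))*(-4298 + 3710) = sqrt(-19238 - 12*(-146)) + (21748 + (-9094 - 1*7217))*(-4298 + 3710) = sqrt(-19238 + 1752) + (21748 + (-9094 - 7217))*(-588) = sqrt(-17486) + (21748 - 16311)*(-588) = I*sqrt(17486) + 5437*(-588) = I*sqrt(17486) - 3196956 = -3196956 + I*sqrt(17486)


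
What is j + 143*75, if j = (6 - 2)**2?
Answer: 10741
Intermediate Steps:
j = 16 (j = 4**2 = 16)
j + 143*75 = 16 + 143*75 = 16 + 10725 = 10741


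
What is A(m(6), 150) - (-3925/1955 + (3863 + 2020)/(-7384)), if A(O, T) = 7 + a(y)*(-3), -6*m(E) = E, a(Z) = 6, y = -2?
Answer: -23661891/2887144 ≈ -8.1956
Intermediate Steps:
m(E) = -E/6
A(O, T) = -11 (A(O, T) = 7 + 6*(-3) = 7 - 18 = -11)
A(m(6), 150) - (-3925/1955 + (3863 + 2020)/(-7384)) = -11 - (-3925/1955 + (3863 + 2020)/(-7384)) = -11 - (-3925*1/1955 + 5883*(-1/7384)) = -11 - (-785/391 - 5883/7384) = -11 - 1*(-8096693/2887144) = -11 + 8096693/2887144 = -23661891/2887144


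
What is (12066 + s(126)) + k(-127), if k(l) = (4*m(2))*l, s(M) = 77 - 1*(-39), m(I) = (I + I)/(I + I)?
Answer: 11674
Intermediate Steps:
m(I) = 1 (m(I) = (2*I)/((2*I)) = (2*I)*(1/(2*I)) = 1)
s(M) = 116 (s(M) = 77 + 39 = 116)
k(l) = 4*l (k(l) = (4*1)*l = 4*l)
(12066 + s(126)) + k(-127) = (12066 + 116) + 4*(-127) = 12182 - 508 = 11674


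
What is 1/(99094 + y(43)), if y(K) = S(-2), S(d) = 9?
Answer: 1/99103 ≈ 1.0091e-5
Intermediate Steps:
y(K) = 9
1/(99094 + y(43)) = 1/(99094 + 9) = 1/99103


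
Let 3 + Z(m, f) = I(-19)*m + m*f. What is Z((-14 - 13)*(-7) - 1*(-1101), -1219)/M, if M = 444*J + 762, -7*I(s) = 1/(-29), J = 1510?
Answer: -35468761/15139334 ≈ -2.3428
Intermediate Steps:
I(s) = 1/203 (I(s) = -⅐/(-29) = -⅐*(-1/29) = 1/203)
Z(m, f) = -3 + m/203 + f*m (Z(m, f) = -3 + (m/203 + m*f) = -3 + (m/203 + f*m) = -3 + m/203 + f*m)
M = 671202 (M = 444*1510 + 762 = 670440 + 762 = 671202)
Z((-14 - 13)*(-7) - 1*(-1101), -1219)/M = (-3 + ((-14 - 13)*(-7) - 1*(-1101))/203 - 1219*((-14 - 13)*(-7) - 1*(-1101)))/671202 = (-3 + (-27*(-7) + 1101)/203 - 1219*(-27*(-7) + 1101))*(1/671202) = (-3 + (189 + 1101)/203 - 1219*(189 + 1101))*(1/671202) = (-3 + (1/203)*1290 - 1219*1290)*(1/671202) = (-3 + 1290/203 - 1572510)*(1/671202) = -319218849/203*1/671202 = -35468761/15139334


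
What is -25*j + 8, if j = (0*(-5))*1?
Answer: 8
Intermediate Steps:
j = 0 (j = 0*1 = 0)
-25*j + 8 = -25*0 + 8 = 0 + 8 = 8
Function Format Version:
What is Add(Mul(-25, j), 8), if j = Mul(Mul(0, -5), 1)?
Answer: 8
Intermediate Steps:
j = 0 (j = Mul(0, 1) = 0)
Add(Mul(-25, j), 8) = Add(Mul(-25, 0), 8) = Add(0, 8) = 8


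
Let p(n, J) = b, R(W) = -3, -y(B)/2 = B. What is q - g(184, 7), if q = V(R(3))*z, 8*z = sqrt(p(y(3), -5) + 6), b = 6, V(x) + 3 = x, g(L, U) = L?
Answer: -184 - 3*sqrt(3)/2 ≈ -186.60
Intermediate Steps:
y(B) = -2*B
V(x) = -3 + x
p(n, J) = 6
z = sqrt(3)/4 (z = sqrt(6 + 6)/8 = sqrt(12)/8 = (2*sqrt(3))/8 = sqrt(3)/4 ≈ 0.43301)
q = -3*sqrt(3)/2 (q = (-3 - 3)*(sqrt(3)/4) = -3*sqrt(3)/2 ≈ -2.5981)
q - g(184, 7) = -3*sqrt(3)/2 - 1*184 = -3*sqrt(3)/2 - 184 = -184 - 3*sqrt(3)/2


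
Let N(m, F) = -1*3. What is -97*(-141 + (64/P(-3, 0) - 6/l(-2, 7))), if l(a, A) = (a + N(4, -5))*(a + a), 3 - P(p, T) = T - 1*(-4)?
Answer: 199141/10 ≈ 19914.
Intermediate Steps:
N(m, F) = -3
P(p, T) = -1 - T (P(p, T) = 3 - (T - 1*(-4)) = 3 - (T + 4) = 3 - (4 + T) = 3 + (-4 - T) = -1 - T)
l(a, A) = 2*a*(-3 + a) (l(a, A) = (a - 3)*(a + a) = (-3 + a)*(2*a) = 2*a*(-3 + a))
-97*(-141 + (64/P(-3, 0) - 6/l(-2, 7))) = -97*(-141 + (64/(-1 - 1*0) - 6*(-1/(4*(-3 - 2))))) = -97*(-141 + (64/(-1 + 0) - 6/(2*(-2)*(-5)))) = -97*(-141 + (64/(-1) - 6/20)) = -97*(-141 + (64*(-1) - 6*1/20)) = -97*(-141 + (-64 - 3/10)) = -97*(-141 - 643/10) = -97*(-2053/10) = 199141/10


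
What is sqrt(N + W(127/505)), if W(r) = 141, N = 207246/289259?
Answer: sqrt(11857526211135)/289259 ≈ 11.904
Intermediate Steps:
N = 207246/289259 (N = 207246*(1/289259) = 207246/289259 ≈ 0.71647)
sqrt(N + W(127/505)) = sqrt(207246/289259 + 141) = sqrt(40992765/289259) = sqrt(11857526211135)/289259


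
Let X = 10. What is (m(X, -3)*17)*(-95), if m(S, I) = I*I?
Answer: -14535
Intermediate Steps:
m(S, I) = I**2
(m(X, -3)*17)*(-95) = ((-3)**2*17)*(-95) = (9*17)*(-95) = 153*(-95) = -14535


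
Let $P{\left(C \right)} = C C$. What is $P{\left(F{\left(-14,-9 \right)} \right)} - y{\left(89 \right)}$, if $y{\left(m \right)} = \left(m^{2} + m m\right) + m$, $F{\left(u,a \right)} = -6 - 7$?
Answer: $-15762$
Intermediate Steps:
$F{\left(u,a \right)} = -13$
$P{\left(C \right)} = C^{2}$
$y{\left(m \right)} = m + 2 m^{2}$ ($y{\left(m \right)} = \left(m^{2} + m^{2}\right) + m = 2 m^{2} + m = m + 2 m^{2}$)
$P{\left(F{\left(-14,-9 \right)} \right)} - y{\left(89 \right)} = \left(-13\right)^{2} - 89 \left(1 + 2 \cdot 89\right) = 169 - 89 \left(1 + 178\right) = 169 - 89 \cdot 179 = 169 - 15931 = -15762$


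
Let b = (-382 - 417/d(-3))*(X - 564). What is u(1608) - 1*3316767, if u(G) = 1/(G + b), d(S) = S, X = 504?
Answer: -53691824195/16188 ≈ -3.3168e+6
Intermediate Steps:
b = 14580 (b = (-382 - 417/(-3))*(504 - 564) = (-382 - 417*(-⅓))*(-60) = (-382 + 139)*(-60) = -243*(-60) = 14580)
u(G) = 1/(14580 + G) (u(G) = 1/(G + 14580) = 1/(14580 + G))
u(1608) - 1*3316767 = 1/(14580 + 1608) - 1*3316767 = 1/16188 - 3316767 = -53691824195/16188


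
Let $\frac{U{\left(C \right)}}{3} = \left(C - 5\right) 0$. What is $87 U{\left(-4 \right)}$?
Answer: $0$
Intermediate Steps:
$U{\left(C \right)} = 0$ ($U{\left(C \right)} = 3 \left(C - 5\right) 0 = 3 \left(-5 + C\right) 0 = 3 \cdot 0 = 0$)
$87 U{\left(-4 \right)} = 87 \cdot 0 = 0$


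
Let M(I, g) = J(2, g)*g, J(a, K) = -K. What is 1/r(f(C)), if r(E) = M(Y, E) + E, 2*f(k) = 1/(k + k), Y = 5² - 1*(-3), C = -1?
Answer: -16/5 ≈ -3.2000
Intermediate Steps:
Y = 28 (Y = 25 + 3 = 28)
f(k) = 1/(4*k) (f(k) = 1/(2*(k + k)) = 1/(2*((2*k))) = (1/(2*k))/2 = 1/(4*k))
M(I, g) = -g² (M(I, g) = (-g)*g = -g²)
r(E) = E - E² (r(E) = -E² + E = E - E²)
1/r(f(C)) = 1/(((¼)/(-1))*(1 - 1/(4*(-1)))) = 1/(((¼)*(-1))*(1 - (-1)/4)) = 1/(-(1 - 1*(-¼))/4) = 1/(-(1 + ¼)/4) = 1/(-¼*5/4) = 1/(-5/16) = -16/5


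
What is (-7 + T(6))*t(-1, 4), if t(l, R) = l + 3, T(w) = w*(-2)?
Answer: -38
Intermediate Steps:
T(w) = -2*w
t(l, R) = 3 + l
(-7 + T(6))*t(-1, 4) = (-7 - 2*6)*(3 - 1) = (-7 - 12)*2 = -19*2 = -38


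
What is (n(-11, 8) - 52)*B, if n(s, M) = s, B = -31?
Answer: 1953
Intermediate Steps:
(n(-11, 8) - 52)*B = (-11 - 52)*(-31) = -63*(-31) = 1953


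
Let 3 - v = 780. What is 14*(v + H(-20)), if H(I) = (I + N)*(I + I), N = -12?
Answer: 7042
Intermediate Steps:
v = -777 (v = 3 - 1*780 = 3 - 780 = -777)
H(I) = 2*I*(-12 + I) (H(I) = (I - 12)*(I + I) = (-12 + I)*(2*I) = 2*I*(-12 + I))
14*(v + H(-20)) = 14*(-777 + 2*(-20)*(-12 - 20)) = 14*(-777 + 2*(-20)*(-32)) = 14*(-777 + 1280) = 14*503 = 7042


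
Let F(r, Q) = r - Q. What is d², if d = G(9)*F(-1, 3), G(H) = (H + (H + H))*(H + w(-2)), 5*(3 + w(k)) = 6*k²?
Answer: 34012224/25 ≈ 1.3605e+6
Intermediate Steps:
w(k) = -3 + 6*k²/5 (w(k) = -3 + (6*k²)/5 = -3 + 6*k²/5)
G(H) = 3*H*(9/5 + H) (G(H) = (H + (H + H))*(H + (-3 + (6/5)*(-2)²)) = (H + 2*H)*(H + (-3 + (6/5)*4)) = (3*H)*(H + (-3 + 24/5)) = (3*H)*(H + 9/5) = (3*H)*(9/5 + H) = 3*H*(9/5 + H))
d = -5832/5 (d = ((⅗)*9*(9 + 5*9))*(-1 - 1*3) = ((⅗)*9*(9 + 45))*(-1 - 3) = ((⅗)*9*54)*(-4) = (1458/5)*(-4) = -5832/5 ≈ -1166.4)
d² = (-5832/5)² = 34012224/25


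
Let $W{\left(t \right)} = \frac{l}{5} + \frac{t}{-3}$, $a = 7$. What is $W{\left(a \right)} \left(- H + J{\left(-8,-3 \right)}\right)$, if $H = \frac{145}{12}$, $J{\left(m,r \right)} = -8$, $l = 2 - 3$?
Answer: $\frac{4579}{90} \approx 50.878$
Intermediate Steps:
$l = -1$ ($l = 2 - 3 = -1$)
$W{\left(t \right)} = - \frac{1}{5} - \frac{t}{3}$ ($W{\left(t \right)} = - \frac{1}{5} + \frac{t}{-3} = \left(-1\right) \frac{1}{5} + t \left(- \frac{1}{3}\right) = - \frac{1}{5} - \frac{t}{3}$)
$H = \frac{145}{12}$ ($H = 145 \cdot \frac{1}{12} = \frac{145}{12} \approx 12.083$)
$W{\left(a \right)} \left(- H + J{\left(-8,-3 \right)}\right) = \left(- \frac{1}{5} - \frac{7}{3}\right) \left(\left(-1\right) \frac{145}{12} - 8\right) = \left(- \frac{1}{5} - \frac{7}{3}\right) \left(- \frac{145}{12} - 8\right) = \left(- \frac{38}{15}\right) \left(- \frac{241}{12}\right) = \frac{4579}{90}$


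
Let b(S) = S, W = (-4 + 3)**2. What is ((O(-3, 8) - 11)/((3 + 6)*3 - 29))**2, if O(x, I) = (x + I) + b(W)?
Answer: 25/4 ≈ 6.2500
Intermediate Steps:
W = 1 (W = (-1)**2 = 1)
O(x, I) = 1 + I + x (O(x, I) = (x + I) + 1 = (I + x) + 1 = 1 + I + x)
((O(-3, 8) - 11)/((3 + 6)*3 - 29))**2 = (((1 + 8 - 3) - 11)/((3 + 6)*3 - 29))**2 = ((6 - 11)/(9*3 - 29))**2 = (-5/(27 - 29))**2 = (-5/(-2))**2 = (-5*(-1/2))**2 = (5/2)**2 = 25/4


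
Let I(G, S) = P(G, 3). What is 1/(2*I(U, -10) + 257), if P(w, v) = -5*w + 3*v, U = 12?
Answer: 1/155 ≈ 0.0064516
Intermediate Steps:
I(G, S) = 9 - 5*G (I(G, S) = -5*G + 3*3 = -5*G + 9 = 9 - 5*G)
1/(2*I(U, -10) + 257) = 1/(2*(9 - 5*12) + 257) = 1/(2*(9 - 60) + 257) = 1/(2*(-51) + 257) = 1/(-102 + 257) = 1/155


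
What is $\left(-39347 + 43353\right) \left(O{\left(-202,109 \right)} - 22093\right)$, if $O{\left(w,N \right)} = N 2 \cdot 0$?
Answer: $-88504558$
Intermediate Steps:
$O{\left(w,N \right)} = 0$ ($O{\left(w,N \right)} = 2 N 0 = 0$)
$\left(-39347 + 43353\right) \left(O{\left(-202,109 \right)} - 22093\right) = \left(-39347 + 43353\right) \left(0 - 22093\right) = 4006 \left(-22093\right) = -88504558$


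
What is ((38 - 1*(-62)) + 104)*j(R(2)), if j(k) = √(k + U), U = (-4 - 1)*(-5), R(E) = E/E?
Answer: 204*√26 ≈ 1040.2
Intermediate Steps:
R(E) = 1
U = 25 (U = -5*(-5) = 25)
j(k) = √(25 + k) (j(k) = √(k + 25) = √(25 + k))
((38 - 1*(-62)) + 104)*j(R(2)) = ((38 - 1*(-62)) + 104)*√(25 + 1) = ((38 + 62) + 104)*√26 = (100 + 104)*√26 = 204*√26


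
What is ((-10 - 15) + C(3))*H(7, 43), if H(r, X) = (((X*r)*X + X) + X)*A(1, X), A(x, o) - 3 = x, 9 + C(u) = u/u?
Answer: -1719828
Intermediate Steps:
C(u) = -8 (C(u) = -9 + u/u = -9 + 1 = -8)
A(x, o) = 3 + x
H(r, X) = 8*X + 4*r*X² (H(r, X) = (((X*r)*X + X) + X)*(3 + 1) = ((r*X² + X) + X)*4 = ((X + r*X²) + X)*4 = (2*X + r*X²)*4 = 8*X + 4*r*X²)
((-10 - 15) + C(3))*H(7, 43) = ((-10 - 15) - 8)*(4*43*(2 + 43*7)) = (-25 - 8)*(4*43*(2 + 301)) = -132*43*303 = -33*52116 = -1719828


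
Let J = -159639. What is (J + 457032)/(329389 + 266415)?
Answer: 297393/595804 ≈ 0.49915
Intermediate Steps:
(J + 457032)/(329389 + 266415) = (-159639 + 457032)/(329389 + 266415) = 297393/595804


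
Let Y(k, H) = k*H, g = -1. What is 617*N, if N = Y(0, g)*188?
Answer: 0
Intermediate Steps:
Y(k, H) = H*k
N = 0 (N = -1*0*188 = 0*188 = 0)
617*N = 617*0 = 0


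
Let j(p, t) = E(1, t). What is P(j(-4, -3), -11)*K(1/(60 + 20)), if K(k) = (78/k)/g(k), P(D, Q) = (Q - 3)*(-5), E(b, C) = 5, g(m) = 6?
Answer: 72800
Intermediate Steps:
j(p, t) = 5
P(D, Q) = 15 - 5*Q (P(D, Q) = (-3 + Q)*(-5) = 15 - 5*Q)
K(k) = 13/k (K(k) = (78/k)/6 = (78/k)*(⅙) = 13/k)
P(j(-4, -3), -11)*K(1/(60 + 20)) = (15 - 5*(-11))*(13/(1/(60 + 20))) = (15 + 55)*(13/(1/80)) = 70*(13/(1/80)) = 70*(13*80) = 70*1040 = 72800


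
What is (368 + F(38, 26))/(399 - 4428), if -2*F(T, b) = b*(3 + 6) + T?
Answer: -232/4029 ≈ -0.057582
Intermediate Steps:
F(T, b) = -9*b/2 - T/2 (F(T, b) = -(b*(3 + 6) + T)/2 = -(b*9 + T)/2 = -(9*b + T)/2 = -(T + 9*b)/2 = -9*b/2 - T/2)
(368 + F(38, 26))/(399 - 4428) = (368 + (-9/2*26 - 1/2*38))/(399 - 4428) = (368 + (-117 - 19))/(-4029) = (368 - 136)*(-1/4029) = 232*(-1/4029) = -232/4029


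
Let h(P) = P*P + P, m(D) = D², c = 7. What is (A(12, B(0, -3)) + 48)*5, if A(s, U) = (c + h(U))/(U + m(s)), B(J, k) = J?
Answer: 34595/144 ≈ 240.24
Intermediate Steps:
h(P) = P + P² (h(P) = P² + P = P + P²)
A(s, U) = (7 + U*(1 + U))/(U + s²)
(A(12, B(0, -3)) + 48)*5 = ((7 + 0*(1 + 0))/(0 + 12²) + 48)*5 = ((7 + 0*1)/(0 + 144) + 48)*5 = ((7 + 0)/144 + 48)*5 = ((1/144)*7 + 48)*5 = (7/144 + 48)*5 = (6919/144)*5 = 34595/144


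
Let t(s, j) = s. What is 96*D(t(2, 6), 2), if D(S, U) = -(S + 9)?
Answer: -1056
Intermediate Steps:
D(S, U) = -9 - S (D(S, U) = -(9 + S) = -9 - S)
96*D(t(2, 6), 2) = 96*(-9 - 1*2) = 96*(-9 - 2) = 96*(-11) = -1056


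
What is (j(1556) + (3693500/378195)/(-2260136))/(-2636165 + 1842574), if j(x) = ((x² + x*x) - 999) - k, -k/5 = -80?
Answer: -206892167357327123/33916973650293066 ≈ -6.1000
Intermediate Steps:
k = 400 (k = -5*(-80) = 400)
j(x) = -1399 + 2*x² (j(x) = ((x² + x*x) - 999) - 1*400 = ((x² + x²) - 999) - 400 = (2*x² - 999) - 400 = (-999 + 2*x²) - 400 = -1399 + 2*x²)
(j(1556) + (3693500/378195)/(-2260136))/(-2636165 + 1842574) = ((-1399 + 2*1556²) + (3693500/378195)/(-2260136))/(-2636165 + 1842574) = ((-1399 + 2*2421136) + (3693500*(1/378195))*(-1/2260136))/(-793591) = ((-1399 + 4842272) + (738700/75639)*(-1/2260136))*(-1/793591) = (4840873 - 184675/42738606726)*(-1/793591) = (206892167357327123/42738606726)*(-1/793591) = -206892167357327123/33916973650293066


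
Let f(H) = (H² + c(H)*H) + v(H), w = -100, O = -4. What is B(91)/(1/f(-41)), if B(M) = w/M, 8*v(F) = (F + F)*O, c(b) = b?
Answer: -340300/91 ≈ -3739.6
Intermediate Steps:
v(F) = -F (v(F) = ((F + F)*(-4))/8 = ((2*F)*(-4))/8 = (-8*F)/8 = -F)
B(M) = -100/M
f(H) = -H + 2*H² (f(H) = (H² + H*H) - H = (H² + H²) - H = 2*H² - H = -H + 2*H²)
B(91)/(1/f(-41)) = (-100/91)/(1/(-41*(-1 + 2*(-41)))) = (-100*1/91)/(1/(-41*(-1 - 82))) = -100*(-41*(-83))/91 = -100/(91*(1/3403)) = -100/(91*1/3403) = -100/91*3403 = -340300/91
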